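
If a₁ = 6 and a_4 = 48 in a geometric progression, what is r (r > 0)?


r^(n-1) = aₙ/a₁
r^3 = 48/6 = 8
r = 8^(1/3)
= 2

r = 2


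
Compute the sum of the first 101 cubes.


n(n+1)/2 = 101×102/2 = 5151
Σk³ = 5151² = 26532801

Σk³ = 26532801


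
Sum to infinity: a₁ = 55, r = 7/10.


S∞ = a₁/(1-r) = 55/(1 - 7/10)
= 55/(3/10)
= 550/3

S∞ = 550/3


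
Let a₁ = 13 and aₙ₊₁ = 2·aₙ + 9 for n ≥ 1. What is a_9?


Computing step by step:
a_1 = 13
a_2 = 35
a_3 = 79
a_4 = 167
a_5 = 343
a_6 = 695
a_7 = 1399
a_8 = 2807
a_9 = 5623


a_9 = 5623


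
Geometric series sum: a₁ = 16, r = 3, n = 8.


Sₙ = 16×(3^8 - 1)/(3 - 1)
= 16×(6561 - 1)/2
= 16×6560/2
= 52480

S_8 = 52480


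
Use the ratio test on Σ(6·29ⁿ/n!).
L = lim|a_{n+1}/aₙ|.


aₙ = 6·29^n/n!
a_{n+1}/aₙ = 29^(n+1)/(n+1)! × n!/29^n  (constant 6 cancels)
= 29/(n+1)
L = lim(n→∞) 29/(n+1) = 0
L < 1 → series CONVERGES

Converges (ratio test: L = 0 < 1)


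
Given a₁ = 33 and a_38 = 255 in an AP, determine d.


d = (aₙ - a₁)/(n-1)
= (255 - 33)/(38-1)
= 222/37 = 6

d = 6


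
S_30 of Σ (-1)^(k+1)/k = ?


S = 1 - 1/2 + 1/3 - 1/4 + 1/5 - 1/6 + 1/7 - 1/8 ± ...
= 0.6768
(Full series converges to +ln(2) ≈ +0.6931)

S_30 = 0.6768


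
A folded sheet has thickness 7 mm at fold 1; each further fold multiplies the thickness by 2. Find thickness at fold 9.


aₙ = a₁·r^(n-1)
= 7×2^8
= 7×256
= 1792

a_9 = 1792


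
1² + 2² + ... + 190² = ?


n = 190
n(n+1)(2n+1)/6 = 190×191×381/6
= 13826490/6 = 2304415

Σk² = 2304415


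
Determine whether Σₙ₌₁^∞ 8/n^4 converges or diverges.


p-series test: Σ c/n^p converges if p > 1, diverges if p ≤ 1 (constant c > 0 doesn't affect convergence).
p = 4
4 > 1 → CONVERGES

Converges (p = 4 > 1)


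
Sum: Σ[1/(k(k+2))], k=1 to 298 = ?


1/(k(k+2)) = (1/2)·(1/k - 1/(k+2)) (partial fractions)
Telescoping: Σ = (1/2)·(1 + 1/2 - 1/299 - 1/300) = 133951/179400

Sum = 133951/179400


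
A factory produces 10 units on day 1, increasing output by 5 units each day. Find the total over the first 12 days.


aₙ = 10 + (12-1)×5 = 65
Sₙ = n(a₁+aₙ)/2 = 12×(10+65)/2
= 12×75/2 = 450

S_12 = 450


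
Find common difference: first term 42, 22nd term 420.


d = (aₙ - a₁)/(n-1)
= (420 - 42)/(22-1)
= 378/21 = 18

d = 18


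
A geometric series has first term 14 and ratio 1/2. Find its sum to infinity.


S∞ = a₁/(1-r) = 14/(1 - 1/2)
= 14/(1/2)
= 28

S∞ = 28


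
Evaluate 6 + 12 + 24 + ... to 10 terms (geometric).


Sₙ = 6×(2^10 - 1)/(2 - 1)
= 6×(1024 - 1)/1
= 6×1023/1
= 6138

S_10 = 6138


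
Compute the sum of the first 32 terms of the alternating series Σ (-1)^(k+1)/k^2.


S = 1 - 1/4 + 1/9 - 1/16 + 1/25 - 1/36 + 1/49 - 1/64 ± ...
= 0.822
(Full series converges to +π²/12 ≈ +0.8225)

S_32 = 0.822


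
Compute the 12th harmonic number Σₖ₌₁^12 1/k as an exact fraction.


H_12 = 1/1 + 1/2 + 1/3 + ... + 1/12
= 86021/27720
≈ 3.1032

H_12 = 86021/27720 ≈ 3.1032


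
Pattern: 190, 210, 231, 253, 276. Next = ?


Pattern: triangular numbers: n(n+1)/2
Terms: 190, 210, 231, 253, 276
Next term = 300

Next term = 300


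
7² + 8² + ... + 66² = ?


Σₖ₌7^66 k² = Σₖ₌₁^66 k² − Σₖ₌₁^6 k²
= 66·67·133/6 − 6·7·13/6
= 98021 − 91 = 97930

Σk² = 97930


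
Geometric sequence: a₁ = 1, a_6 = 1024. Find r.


r^(n-1) = aₙ/a₁
r^5 = 1024/1 = 1024
r = 1024^(1/5)
= 4

r = 4


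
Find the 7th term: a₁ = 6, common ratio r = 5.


aₙ = a₁·r^(n-1)
= 6×5^6
= 6×15625
= 93750

a_7 = 93750


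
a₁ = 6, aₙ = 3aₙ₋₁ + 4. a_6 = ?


Computing step by step:
a_1 = 6
a_2 = 22
a_3 = 70
a_4 = 214
a_5 = 646
a_6 = 1942


a_6 = 1942


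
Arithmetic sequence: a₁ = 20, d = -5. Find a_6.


aₙ = a₁ + (n-1)d
= 20 + (6-1)×-5
= 20 - 25
= -5

a_6 = -5


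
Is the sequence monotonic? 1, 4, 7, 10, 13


Differences: 3, 3, 3, 3
All differences > 0 → strictly INCREASING

Monotonically increasing


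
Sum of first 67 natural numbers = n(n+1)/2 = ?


n(n+1)/2 = 67×68/2 = 4556/2 = 2278

Σk = 2278


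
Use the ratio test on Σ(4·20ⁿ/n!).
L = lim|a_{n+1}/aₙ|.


aₙ = 4·20^n/n!
a_{n+1}/aₙ = 20^(n+1)/(n+1)! × n!/20^n  (constant 4 cancels)
= 20/(n+1)
L = lim(n→∞) 20/(n+1) = 0
L < 1 → series CONVERGES

Converges (ratio test: L = 0 < 1)


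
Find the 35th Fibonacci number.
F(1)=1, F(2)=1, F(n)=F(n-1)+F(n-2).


Fibonacci sequence: 1, 1, 2, 3, 5, 8, 13, 21, 34, 55, 89, ...
F(35) = 9227465

F(35) = 9227465


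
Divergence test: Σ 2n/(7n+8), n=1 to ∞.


lim(n→∞) 2n/(7n+8) = 2/7 = 2/7  (divide numerator and denominator by n)
lim aₙ = 2/7 ≠ 0 → series DIVERGES

Diverges (lim aₙ = 2/7 ≠ 0)


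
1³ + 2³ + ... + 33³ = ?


n(n+1)/2 = 33×34/2 = 561
Σk³ = 561² = 314721

Σk³ = 314721


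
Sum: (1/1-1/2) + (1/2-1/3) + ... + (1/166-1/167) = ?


Telescoping: adjacent terms cancel.
= 1/1 - 1/167
= 1 - 1/167 = 166/167

Sum = 166/167


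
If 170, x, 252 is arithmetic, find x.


AM = (170 + 252)/2 = 422/2 = 211

AM = 211


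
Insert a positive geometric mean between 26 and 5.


GM = √(26×5) = √130 = 11.4018

GM = 11.4018


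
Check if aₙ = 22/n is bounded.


a₁ = 22, a₂ = 22/2, a₃ = 22/3, ...
0 < aₙ ≤ 22 for all n ≥ 1
Lower bound: 0, Upper bound: 22
The sequence IS bounded

Bounded (0 < aₙ ≤ 22)


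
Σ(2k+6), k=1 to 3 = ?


Σ(2k+6) = 2·Σk + 6·n
= 2·6 + 6·3
= 12 + 18 = 30

Σ = 30


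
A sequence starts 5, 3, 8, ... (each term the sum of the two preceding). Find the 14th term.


Computing iteratively: 5, 3, 8, 11, 19, 30, 49, 79, 128, 207, 335, 542, ...
a_14 = 1419

a_14 = 1419


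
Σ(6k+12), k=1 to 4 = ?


Σ(6k+12) = 6·Σk + 12·n
= 6·10 + 12·4
= 60 + 48 = 108

Σ = 108


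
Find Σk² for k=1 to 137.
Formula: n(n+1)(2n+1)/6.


n = 137
n(n+1)(2n+1)/6 = 137×138×275/6
= 5199150/6 = 866525

Σk² = 866525


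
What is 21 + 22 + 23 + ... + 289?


Σₖ₌21^289 k = Σₖ₌₁^289 k − Σₖ₌₁^20 k
= 289·290/2 − 20·21/2
= 41905 − 210 = 41695

Σk = 41695


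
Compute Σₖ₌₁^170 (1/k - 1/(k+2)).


Telescoping with gap 2: two head and two tail terms survive.
= (1 + 1/2) - (1/171 + 1/172)
= 3/2 - 1/171 - 1/172 = 43775/29412

Sum = 43775/29412


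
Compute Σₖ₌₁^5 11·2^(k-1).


Sₙ = 11×(2^5 - 1)/(2 - 1)
= 11×(32 - 1)/1
= 11×31/1
= 341

S_5 = 341


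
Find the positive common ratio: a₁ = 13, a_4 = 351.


r^(n-1) = aₙ/a₁
r^3 = 351/13 = 27
r = 27^(1/3)
= 3

r = 3


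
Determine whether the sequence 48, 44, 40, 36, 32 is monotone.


Differences: -4, -4, -4, -4
All differences < 0 → strictly DECREASING

Monotonically decreasing


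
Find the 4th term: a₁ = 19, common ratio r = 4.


aₙ = a₁·r^(n-1)
= 19×4^3
= 19×64
= 1216

a_4 = 1216


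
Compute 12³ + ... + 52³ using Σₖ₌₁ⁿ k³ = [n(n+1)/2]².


Σₖ₌12^52 k³ = [52·53/2]² − [11·12/2]²
= 1898884 − 4356 = 1894528

Σk³ = 1894528


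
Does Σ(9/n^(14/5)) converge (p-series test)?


p-series test: Σ c/n^p converges if p > 1, diverges if p ≤ 1 (constant c > 0 doesn't affect convergence).
p = 14/5
14/5 > 1 → CONVERGES

Converges (p = 14/5 > 1)


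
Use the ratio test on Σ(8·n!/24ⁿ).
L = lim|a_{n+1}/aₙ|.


aₙ = 8·n!/24^n
a_{n+1}/aₙ = (n+1)!/24^(n+1) × 24^n/n!  (constant 8 cancels)
= (n+1)/24
L = lim(n→∞) (n+1)/24 = ∞
L > 1 → series DIVERGES

Diverges (ratio test: L = ∞ > 1)


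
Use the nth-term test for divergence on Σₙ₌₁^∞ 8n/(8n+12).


lim(n→∞) 8n/(8n+12) = 8/8 = 1  (divide numerator and denominator by n)
lim aₙ = 1 ≠ 0 → series DIVERGES

Diverges (lim aₙ = 1 ≠ 0)


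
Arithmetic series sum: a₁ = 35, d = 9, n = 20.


aₙ = 35 + (20-1)×9 = 206
Sₙ = n(a₁+aₙ)/2 = 20×(35+206)/2
= 20×241/2 = 2410

S_20 = 2410


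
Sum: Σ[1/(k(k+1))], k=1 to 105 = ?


1/(k(k+1)) = 1/k - 1/(k+1) (partial fractions)
Telescoping: Σ = 1 - 1/106 = 105/106

Sum = 105/106


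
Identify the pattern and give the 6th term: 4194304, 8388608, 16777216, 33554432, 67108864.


Pattern: powers of 2: 2ⁿ
Terms: 4194304, 8388608, 16777216, 33554432, 67108864
Next term = 134217728

Next term = 134217728


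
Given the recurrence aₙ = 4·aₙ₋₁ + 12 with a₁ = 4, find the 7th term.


Computing step by step:
a_1 = 4
a_2 = 28
a_3 = 124
a_4 = 508
a_5 = 2044
a_6 = 8188
a_7 = 32764


a_7 = 32764


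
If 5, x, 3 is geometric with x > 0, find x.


GM = √(5×3) = √15 = 3.873

GM = 3.873


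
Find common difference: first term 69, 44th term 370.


d = (aₙ - a₁)/(n-1)
= (370 - 69)/(44-1)
= 301/43 = 7

d = 7


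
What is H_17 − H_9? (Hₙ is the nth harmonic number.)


Σₖ₌10^17 1/k = 1/10 + 1/11 + 1/12 + 1/13 + 1/14 + 1/15 + 1/16 + 1/17
= 166245/272272
≈ 0.6106

Sum = 166245/272272 ≈ 0.6106


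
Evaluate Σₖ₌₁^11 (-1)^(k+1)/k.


S = 1 - 1/2 + 1/3 - 1/4 + 1/5 - 1/6 + 1/7 - 1/8 ± ...
= 0.7365
(Full series converges to +ln(2) ≈ +0.6931)

S_11 = 0.7365


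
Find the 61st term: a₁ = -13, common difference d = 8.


aₙ = a₁ + (n-1)d
= -13 + (61-1)×8
= -13 + 480
= 467

a_61 = 467


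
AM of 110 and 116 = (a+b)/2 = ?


AM = (110 + 116)/2 = 226/2 = 113

AM = 113


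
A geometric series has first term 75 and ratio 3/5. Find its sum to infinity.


S∞ = a₁/(1-r) = 75/(1 - 3/5)
= 75/(2/5)
= 375/2

S∞ = 375/2


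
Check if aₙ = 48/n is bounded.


a₁ = 48, a₂ = 48/2, a₃ = 48/3, ...
0 < aₙ ≤ 48 for all n ≥ 1
Lower bound: 0, Upper bound: 48
The sequence IS bounded

Bounded (0 < aₙ ≤ 48)


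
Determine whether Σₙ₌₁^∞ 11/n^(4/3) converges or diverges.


p-series test: Σ c/n^p converges if p > 1, diverges if p ≤ 1 (constant c > 0 doesn't affect convergence).
p = 4/3
4/3 > 1 → CONVERGES

Converges (p = 4/3 > 1)


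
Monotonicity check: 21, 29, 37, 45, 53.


Differences: 8, 8, 8, 8
All differences > 0 → strictly INCREASING

Monotonically increasing


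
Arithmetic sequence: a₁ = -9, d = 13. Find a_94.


aₙ = a₁ + (n-1)d
= -9 + (94-1)×13
= -9 + 1209
= 1200

a_94 = 1200


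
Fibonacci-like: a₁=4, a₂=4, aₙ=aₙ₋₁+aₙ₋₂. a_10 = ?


Computing iteratively: 4, 4, 8, 12, 20, 32, 52, 84, 136, 220
a_10 = 220

a_10 = 220


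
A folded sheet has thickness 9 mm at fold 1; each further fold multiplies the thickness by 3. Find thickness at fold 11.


aₙ = a₁·r^(n-1)
= 9×3^10
= 9×59049
= 531441

a_11 = 531441


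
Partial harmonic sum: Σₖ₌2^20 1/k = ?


Σₖ₌2^20 1/k = 1/2 + 1/3 + 1/4 + ... + 1/20
= 40315631/15519504
≈ 2.5977

Sum = 40315631/15519504 ≈ 2.5977


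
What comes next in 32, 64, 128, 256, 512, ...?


Pattern: powers of 2: 2ⁿ
Terms: 32, 64, 128, 256, 512
Next term = 1024

Next term = 1024


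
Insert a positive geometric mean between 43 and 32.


GM = √(43×32) = √1376 = 37.0945

GM = 37.0945


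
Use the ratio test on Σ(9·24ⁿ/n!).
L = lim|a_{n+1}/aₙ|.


aₙ = 9·24^n/n!
a_{n+1}/aₙ = 24^(n+1)/(n+1)! × n!/24^n  (constant 9 cancels)
= 24/(n+1)
L = lim(n→∞) 24/(n+1) = 0
L < 1 → series CONVERGES

Converges (ratio test: L = 0 < 1)


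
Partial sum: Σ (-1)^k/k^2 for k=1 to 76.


S = -1 + 1/4 - 1/9 + 1/16 - 1/25 + 1/36 - 1/49 + 1/64 ± ...
= -0.8224
(Full series converges to -π²/12 ≈ -0.8225)

S_76 = -0.8224


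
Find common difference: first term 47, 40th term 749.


d = (aₙ - a₁)/(n-1)
= (749 - 47)/(40-1)
= 702/39 = 18

d = 18


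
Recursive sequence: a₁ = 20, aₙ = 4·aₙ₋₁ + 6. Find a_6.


Computing step by step:
a_1 = 20
a_2 = 86
a_3 = 350
a_4 = 1406
a_5 = 5630
a_6 = 22526


a_6 = 22526


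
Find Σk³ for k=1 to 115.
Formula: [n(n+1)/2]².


n(n+1)/2 = 115×116/2 = 6670
Σk³ = 6670² = 44488900

Σk³ = 44488900


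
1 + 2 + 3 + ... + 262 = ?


n(n+1)/2 = 262×263/2 = 68906/2 = 34453

Σk = 34453


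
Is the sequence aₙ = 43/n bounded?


a₁ = 43, a₂ = 43/2, a₃ = 43/3, ...
0 < aₙ ≤ 43 for all n ≥ 1
Lower bound: 0, Upper bound: 43
The sequence IS bounded

Bounded (0 < aₙ ≤ 43)


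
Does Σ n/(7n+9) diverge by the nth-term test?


lim(n→∞) n/(7n+9) = 1/7 = 1/7  (divide numerator and denominator by n)
lim aₙ = 1/7 ≠ 0 → series DIVERGES

Diverges (lim aₙ = 1/7 ≠ 0)


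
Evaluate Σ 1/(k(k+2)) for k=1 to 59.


1/(k(k+2)) = (1/2)·(1/k - 1/(k+2)) (partial fractions)
Telescoping: Σ = (1/2)·(1 + 1/2 - 1/60 - 1/61) = 5369/7320

Sum = 5369/7320


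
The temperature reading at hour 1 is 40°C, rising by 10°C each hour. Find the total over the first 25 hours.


aₙ = 40 + (25-1)×10 = 280
Sₙ = n(a₁+aₙ)/2 = 25×(40+280)/2
= 25×320/2 = 4000

S_25 = 4000


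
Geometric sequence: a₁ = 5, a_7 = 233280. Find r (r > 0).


r^(n-1) = aₙ/a₁
r^6 = 233280/5 = 46656
r = 46656^(1/6)
= ±6; taking r > 0 gives r = 6

r = 6


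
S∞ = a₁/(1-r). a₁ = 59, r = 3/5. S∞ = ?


S∞ = a₁/(1-r) = 59/(1 - 3/5)
= 59/(2/5)
= 295/2

S∞ = 295/2


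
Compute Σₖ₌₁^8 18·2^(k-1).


Sₙ = 18×(2^8 - 1)/(2 - 1)
= 18×(256 - 1)/1
= 18×255/1
= 4590

S_8 = 4590


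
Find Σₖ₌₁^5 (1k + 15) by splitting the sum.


Σ(1k+15) = 1·Σk + 15·n
= 1·15 + 15·5
= 15 + 75 = 90

Σ = 90


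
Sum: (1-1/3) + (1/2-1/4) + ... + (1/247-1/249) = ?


Telescoping with gap 2: two head and two tail terms survive.
= (1 + 1/2) - (1/248 + 1/249)
= 3/2 - 1/248 - 1/249 = 92131/61752

Sum = 92131/61752


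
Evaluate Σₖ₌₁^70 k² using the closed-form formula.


n = 70
n(n+1)(2n+1)/6 = 70×71×141/6
= 700770/6 = 116795

Σk² = 116795


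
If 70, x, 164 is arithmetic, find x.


AM = (70 + 164)/2 = 234/2 = 117

AM = 117


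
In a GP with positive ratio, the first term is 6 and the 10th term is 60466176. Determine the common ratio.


r^(n-1) = aₙ/a₁
r^9 = 60466176/6 = 10077696
r = 10077696^(1/9)
= 6

r = 6


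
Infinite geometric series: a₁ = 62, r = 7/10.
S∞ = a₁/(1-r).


S∞ = a₁/(1-r) = 62/(1 - 7/10)
= 62/(3/10)
= 620/3

S∞ = 620/3


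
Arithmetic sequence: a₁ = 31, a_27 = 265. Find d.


d = (aₙ - a₁)/(n-1)
= (265 - 31)/(27-1)
= 234/26 = 9

d = 9


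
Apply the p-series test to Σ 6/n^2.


p-series test: Σ c/n^p converges if p > 1, diverges if p ≤ 1 (constant c > 0 doesn't affect convergence).
p = 2
2 > 1 → CONVERGES

Converges (p = 2 > 1)


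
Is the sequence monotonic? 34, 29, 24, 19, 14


Differences: -5, -5, -5, -5
All differences < 0 → strictly DECREASING

Monotonically decreasing


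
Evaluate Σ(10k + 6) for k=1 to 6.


Σ(10k+6) = 10·Σk + 6·n
= 10·21 + 6·6
= 210 + 36 = 246

Σ = 246


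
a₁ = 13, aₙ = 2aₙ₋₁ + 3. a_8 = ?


Computing step by step:
a_1 = 13
a_2 = 29
a_3 = 61
a_4 = 125
a_5 = 253
a_6 = 509
a_7 = 1021
a_8 = 2045


a_8 = 2045


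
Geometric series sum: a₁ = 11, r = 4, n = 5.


Sₙ = 11×(4^5 - 1)/(4 - 1)
= 11×(1024 - 1)/3
= 11×1023/3
= 3751

S_5 = 3751


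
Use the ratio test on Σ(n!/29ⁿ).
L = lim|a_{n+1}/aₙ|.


aₙ = n!/29^n
a_{n+1}/aₙ = (n+1)!/29^(n+1) × 29^n/n!
= (n+1)/29
L = lim(n→∞) (n+1)/29 = ∞
L > 1 → series DIVERGES

Diverges (ratio test: L = ∞ > 1)


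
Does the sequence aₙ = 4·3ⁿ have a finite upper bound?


aₙ = 4·3ⁿ → as n→∞, aₙ→∞ (since base 3 > 1)
No finite upper bound exists
The sequence is UNBOUNDED

Unbounded (aₙ → ∞ as n → ∞)


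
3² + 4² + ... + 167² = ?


Σₖ₌3^167 k² = Σₖ₌₁^167 k² − Σₖ₌₁^2 k²
= 167·168·335/6 − 2·3·5/6
= 1566460 − 5 = 1566455

Σk² = 1566455


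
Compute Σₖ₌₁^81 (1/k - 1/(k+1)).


Telescoping: adjacent terms cancel.
= 1/1 - 1/82
= 1 - 1/82 = 81/82

Sum = 81/82


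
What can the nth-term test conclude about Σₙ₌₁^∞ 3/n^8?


lim(n→∞) 3/n^8 = 0
lim aₙ = 0 → nth-term test is INCONCLUSIVE
(Need other tests; this is actually a convergent p-series with p=8 > 1)

Inconclusive (lim aₙ = 0; need another test)


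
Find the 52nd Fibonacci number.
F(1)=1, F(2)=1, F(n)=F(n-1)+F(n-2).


Fibonacci sequence: 1, 1, 2, 3, 5, 8, 13, 21, 34, 55, 89, ...
F(52) = 32951280099

F(52) = 32951280099


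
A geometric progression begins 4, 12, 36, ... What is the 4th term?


aₙ = a₁·r^(n-1)
= 4×3^3
= 4×27
= 108

a_4 = 108


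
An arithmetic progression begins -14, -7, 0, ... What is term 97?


aₙ = a₁ + (n-1)d
= -14 + (97-1)×7
= -14 + 672
= 658

a_97 = 658


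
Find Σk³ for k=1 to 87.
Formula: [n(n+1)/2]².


n(n+1)/2 = 87×88/2 = 3828
Σk³ = 3828² = 14653584

Σk³ = 14653584


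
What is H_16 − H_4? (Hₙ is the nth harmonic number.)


Σₖ₌5^16 1/k = 1/5 + 1/6 + 1/7 + ... + 1/16
= 935059/720720
≈ 1.2974

Sum = 935059/720720 ≈ 1.2974


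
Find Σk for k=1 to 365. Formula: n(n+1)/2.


n(n+1)/2 = 365×366/2 = 133590/2 = 66795

Σk = 66795


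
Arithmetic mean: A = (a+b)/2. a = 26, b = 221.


AM = (26 + 221)/2 = 247/2 = 123.5

AM = 123.5


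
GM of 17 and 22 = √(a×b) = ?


GM = √(17×22) = √374 = 19.3391

GM = 19.3391


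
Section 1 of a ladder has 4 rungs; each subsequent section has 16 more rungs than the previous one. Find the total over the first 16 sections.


aₙ = 4 + (16-1)×16 = 244
Sₙ = n(a₁+aₙ)/2 = 16×(4+244)/2
= 16×248/2 = 1984

S_16 = 1984


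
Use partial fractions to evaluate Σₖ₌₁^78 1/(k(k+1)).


1/(k(k+1)) = 1/k - 1/(k+1) (partial fractions)
Telescoping: Σ = 1 - 1/79 = 78/79

Sum = 78/79


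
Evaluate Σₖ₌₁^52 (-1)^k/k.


S = -1 + 1/2 - 1/3 + 1/4 - 1/5 + 1/6 - 1/7 + 1/8 ± ...
= -0.6836
(Full series converges to -ln(2) ≈ -0.6931)

S_52 = -0.6836


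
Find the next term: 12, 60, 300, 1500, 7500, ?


Pattern: geometric (r=5)
Terms: 12, 60, 300, 1500, 7500
Next term = 37500

Next term = 37500


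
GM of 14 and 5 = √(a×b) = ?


GM = √(14×5) = √70 = 8.3666

GM = 8.3666


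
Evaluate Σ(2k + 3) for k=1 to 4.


Σ(2k+3) = 2·Σk + 3·n
= 2·10 + 3·4
= 20 + 12 = 32

Σ = 32


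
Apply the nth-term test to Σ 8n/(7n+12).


lim(n→∞) 8n/(7n+12) = 8/7 = 8/7  (divide numerator and denominator by n)
lim aₙ = 8/7 ≠ 0 → series DIVERGES

Diverges (lim aₙ = 8/7 ≠ 0)


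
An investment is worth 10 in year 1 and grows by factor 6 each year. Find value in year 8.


aₙ = a₁·r^(n-1)
= 10×6^7
= 10×279936
= 2799360

a_8 = 2799360


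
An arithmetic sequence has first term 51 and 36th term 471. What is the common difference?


d = (aₙ - a₁)/(n-1)
= (471 - 51)/(36-1)
= 420/35 = 12

d = 12


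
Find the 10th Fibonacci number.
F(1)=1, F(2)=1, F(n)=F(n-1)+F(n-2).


Fibonacci sequence: 1, 1, 2, 3, 5, 8, 13, 21, 34, 55
F(10) = 55

F(10) = 55


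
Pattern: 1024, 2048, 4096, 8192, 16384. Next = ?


Pattern: powers of 2: 2ⁿ
Terms: 1024, 2048, 4096, 8192, 16384
Next term = 32768

Next term = 32768


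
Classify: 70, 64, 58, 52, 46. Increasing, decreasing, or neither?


Differences: -6, -6, -6, -6
All differences < 0 → strictly DECREASING

Monotonically decreasing


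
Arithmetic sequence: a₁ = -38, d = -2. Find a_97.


aₙ = a₁ + (n-1)d
= -38 + (97-1)×-2
= -38 - 192
= -230

a_97 = -230


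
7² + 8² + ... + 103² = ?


Σₖ₌7^103 k² = Σₖ₌₁^103 k² − Σₖ₌₁^6 k²
= 103·104·207/6 − 6·7·13/6
= 369564 − 91 = 369473

Σk² = 369473


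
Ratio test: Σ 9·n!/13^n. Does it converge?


aₙ = 9·n!/13^n
a_{n+1}/aₙ = (n+1)!/13^(n+1) × 13^n/n!  (constant 9 cancels)
= (n+1)/13
L = lim(n→∞) (n+1)/13 = ∞
L > 1 → series DIVERGES

Diverges (ratio test: L = ∞ > 1)


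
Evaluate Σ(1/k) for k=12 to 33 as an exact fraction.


Σₖ₌12^33 1/k = 1/12 + 1/13 + 1/14 + ... + 1/33
= 154355972958659/144403552893600
≈ 1.0689

Sum = 154355972958659/144403552893600 ≈ 1.0689


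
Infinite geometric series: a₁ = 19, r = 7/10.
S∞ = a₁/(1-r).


S∞ = a₁/(1-r) = 19/(1 - 7/10)
= 19/(3/10)
= 190/3

S∞ = 190/3


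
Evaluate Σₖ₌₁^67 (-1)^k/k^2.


S = -1 + 1/4 - 1/9 + 1/16 - 1/25 + 1/36 - 1/49 + 1/64 ± ...
= -0.8226
(Full series converges to -π²/12 ≈ -0.8225)

S_67 = -0.8226


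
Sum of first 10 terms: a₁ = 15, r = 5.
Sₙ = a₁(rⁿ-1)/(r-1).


Sₙ = 15×(5^10 - 1)/(5 - 1)
= 15×(9765625 - 1)/4
= 15×9765624/4
= 36621090

S_10 = 36621090


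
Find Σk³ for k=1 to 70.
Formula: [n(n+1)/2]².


n(n+1)/2 = 70×71/2 = 2485
Σk³ = 2485² = 6175225

Σk³ = 6175225


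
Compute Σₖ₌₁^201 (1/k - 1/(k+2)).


Telescoping with gap 2: two head and two tail terms survive.
= (1 + 1/2) - (1/202 + 1/203)
= 3/2 - 1/202 - 1/203 = 30552/20503

Sum = 30552/20503


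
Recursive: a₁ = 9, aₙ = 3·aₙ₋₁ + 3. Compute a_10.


Computing step by step:
a_1 = 9
a_2 = 30
a_3 = 93
a_4 = 282
a_5 = 849
a_6 = 2550
a_7 = 7653
a_8 = 22962
a_9 = 68889
a_10 = 206670


a_10 = 206670


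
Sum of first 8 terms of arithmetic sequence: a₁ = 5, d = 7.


aₙ = 5 + (8-1)×7 = 54
Sₙ = n(a₁+aₙ)/2 = 8×(5+54)/2
= 8×59/2 = 236

S_8 = 236


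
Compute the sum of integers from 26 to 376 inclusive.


Σₖ₌26^376 k = Σₖ₌₁^376 k − Σₖ₌₁^25 k
= 376·377/2 − 25·26/2
= 70876 − 325 = 70551

Σk = 70551


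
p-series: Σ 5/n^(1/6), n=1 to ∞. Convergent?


p-series test: Σ c/n^p converges if p > 1, diverges if p ≤ 1 (constant c > 0 doesn't affect convergence).
p = 1/6
1/6 ≤ 1 → DIVERGES

Diverges (p = 1/6 ≤ 1)


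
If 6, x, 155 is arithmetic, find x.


AM = (6 + 155)/2 = 161/2 = 80.5

AM = 80.5


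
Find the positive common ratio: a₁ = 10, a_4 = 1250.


r^(n-1) = aₙ/a₁
r^3 = 1250/10 = 125
r = 125^(1/3)
= 5

r = 5


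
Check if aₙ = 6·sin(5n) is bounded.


For all n, -1 ≤ sin(5n) ≤ 1, so -6 ≤ 6·sin(5n) ≤ 6
Lower bound: -6, Upper bound: 6
The sequence IS bounded

Bounded (-6 ≤ aₙ ≤ 6)


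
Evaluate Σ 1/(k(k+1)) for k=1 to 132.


1/(k(k+1)) = 1/k - 1/(k+1) (partial fractions)
Telescoping: Σ = 1 - 1/133 = 132/133

Sum = 132/133


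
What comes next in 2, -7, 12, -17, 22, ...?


Pattern: alternating sign, magnitude arithmetic (d=5)
Terms: 2, -7, 12, -17, 22
Next term = -27

Next term = -27


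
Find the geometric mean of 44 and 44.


GM = √(44×44) = √1936 = 44

GM = 44


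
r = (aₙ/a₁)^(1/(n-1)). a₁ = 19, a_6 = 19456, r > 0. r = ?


r^(n-1) = aₙ/a₁
r^5 = 19456/19 = 1024
r = 1024^(1/5)
= 4

r = 4


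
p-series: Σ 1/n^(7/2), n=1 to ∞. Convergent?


p-series test: Σ c/n^p converges if p > 1, diverges if p ≤ 1 (constant c > 0 doesn't affect convergence).
p = 7/2
7/2 > 1 → CONVERGES

Converges (p = 7/2 > 1)


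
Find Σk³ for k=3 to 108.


Σₖ₌3^108 k³ = [108·109/2]² − [2·3/2]²
= 34644996 − 9 = 34644987

Σk³ = 34644987


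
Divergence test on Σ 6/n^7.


lim(n→∞) 6/n^7 = 0
lim aₙ = 0 → nth-term test is INCONCLUSIVE
(Need other tests; this is actually a convergent p-series with p=7 > 1)

Inconclusive (lim aₙ = 0; need another test)


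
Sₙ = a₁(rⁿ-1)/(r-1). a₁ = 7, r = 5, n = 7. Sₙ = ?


Sₙ = 7×(5^7 - 1)/(5 - 1)
= 7×(78125 - 1)/4
= 7×78124/4
= 136717

S_7 = 136717


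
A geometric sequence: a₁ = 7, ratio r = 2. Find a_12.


aₙ = a₁·r^(n-1)
= 7×2^11
= 7×2048
= 14336

a_12 = 14336


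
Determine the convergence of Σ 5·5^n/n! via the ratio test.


aₙ = 5·5^n/n!
a_{n+1}/aₙ = 5^(n+1)/(n+1)! × n!/5^n  (constant 5 cancels)
= 5/(n+1)
L = lim(n→∞) 5/(n+1) = 0
L < 1 → series CONVERGES

Converges (ratio test: L = 0 < 1)


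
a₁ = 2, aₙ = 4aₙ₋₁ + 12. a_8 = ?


Computing step by step:
a_1 = 2
a_2 = 20
a_3 = 92
a_4 = 380
a_5 = 1532
a_6 = 6140
a_7 = 24572
a_8 = 98300


a_8 = 98300


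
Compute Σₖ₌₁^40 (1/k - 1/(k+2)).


Telescoping with gap 2: two head and two tail terms survive.
= (1 + 1/2) - (1/41 + 1/42)
= 3/2 - 1/41 - 1/42 = 1250/861

Sum = 1250/861


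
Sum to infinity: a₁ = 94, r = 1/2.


S∞ = a₁/(1-r) = 94/(1 - 1/2)
= 94/(1/2)
= 188

S∞ = 188


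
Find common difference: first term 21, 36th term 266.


d = (aₙ - a₁)/(n-1)
= (266 - 21)/(36-1)
= 245/35 = 7

d = 7


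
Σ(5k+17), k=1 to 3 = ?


Σ(5k+17) = 5·Σk + 17·n
= 5·6 + 17·3
= 30 + 51 = 81

Σ = 81


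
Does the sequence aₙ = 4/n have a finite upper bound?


a₁ = 4, a₂ = 4/2, a₃ = 4/3, ...
0 < aₙ ≤ 4 for all n ≥ 1
Lower bound: 0, Upper bound: 4
The sequence IS bounded

Bounded (0 < aₙ ≤ 4)


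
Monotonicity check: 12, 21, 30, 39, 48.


Differences: 9, 9, 9, 9
All differences > 0 → strictly INCREASING

Monotonically increasing


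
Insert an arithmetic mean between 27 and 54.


AM = (27 + 54)/2 = 81/2 = 40.5

AM = 40.5


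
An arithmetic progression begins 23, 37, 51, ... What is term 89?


aₙ = a₁ + (n-1)d
= 23 + (89-1)×14
= 23 + 1232
= 1255

a_89 = 1255


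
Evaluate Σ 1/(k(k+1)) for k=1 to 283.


1/(k(k+1)) = 1/k - 1/(k+1) (partial fractions)
Telescoping: Σ = 1 - 1/284 = 283/284

Sum = 283/284


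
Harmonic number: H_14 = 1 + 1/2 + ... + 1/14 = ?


H_14 = 1/1 + 1/2 + 1/3 + ... + 1/14
= 1171733/360360
≈ 3.2516

H_14 = 1171733/360360 ≈ 3.2516


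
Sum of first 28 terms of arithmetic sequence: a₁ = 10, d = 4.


aₙ = 10 + (28-1)×4 = 118
Sₙ = n(a₁+aₙ)/2 = 28×(10+118)/2
= 28×128/2 = 1792

S_28 = 1792


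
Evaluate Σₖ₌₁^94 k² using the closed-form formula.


n = 94
n(n+1)(2n+1)/6 = 94×95×189/6
= 1687770/6 = 281295

Σk² = 281295


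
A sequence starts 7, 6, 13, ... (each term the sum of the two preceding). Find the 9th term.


Computing iteratively: 7, 6, 13, 19, 32, 51, 83, 134, 217
a_9 = 217

a_9 = 217


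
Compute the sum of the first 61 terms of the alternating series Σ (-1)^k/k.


S = -1 + 1/2 - 1/3 + 1/4 - 1/5 + 1/6 - 1/7 + 1/8 ± ...
= -0.7013
(Full series converges to -ln(2) ≈ -0.6931)

S_61 = -0.7013


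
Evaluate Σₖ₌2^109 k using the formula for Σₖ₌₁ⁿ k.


Σₖ₌2^109 k = Σₖ₌₁^109 k − Σₖ₌₁^1 k
= 109·110/2 − 1·2/2
= 5995 − 1 = 5994

Σk = 5994


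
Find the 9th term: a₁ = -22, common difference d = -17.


aₙ = a₁ + (n-1)d
= -22 + (9-1)×-17
= -22 - 136
= -158

a_9 = -158


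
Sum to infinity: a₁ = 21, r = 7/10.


S∞ = a₁/(1-r) = 21/(1 - 7/10)
= 21/(3/10)
= 70

S∞ = 70


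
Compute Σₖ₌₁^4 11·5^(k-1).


Sₙ = 11×(5^4 - 1)/(5 - 1)
= 11×(625 - 1)/4
= 11×624/4
= 1716

S_4 = 1716


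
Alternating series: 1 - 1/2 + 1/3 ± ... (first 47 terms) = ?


S = 1 - 1/2 + 1/3 - 1/4 + 1/5 - 1/6 + 1/7 - 1/8 ± ...
= 0.7037
(Full series converges to +ln(2) ≈ +0.6931)

S_47 = 0.7037


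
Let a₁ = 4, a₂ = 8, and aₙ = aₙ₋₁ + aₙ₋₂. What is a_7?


Computing iteratively: 4, 8, 12, 20, 32, 52, 84
a_7 = 84

a_7 = 84


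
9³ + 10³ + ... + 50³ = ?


Σₖ₌9^50 k³ = [50·51/2]² − [8·9/2]²
= 1625625 − 1296 = 1624329

Σk³ = 1624329


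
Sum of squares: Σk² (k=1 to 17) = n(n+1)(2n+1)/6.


n = 17
n(n+1)(2n+1)/6 = 17×18×35/6
= 10710/6 = 1785

Σk² = 1785


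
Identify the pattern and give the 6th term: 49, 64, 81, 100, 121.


Pattern: perfect squares: n²
Terms: 49, 64, 81, 100, 121
Next term = 144

Next term = 144


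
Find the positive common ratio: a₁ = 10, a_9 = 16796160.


r^(n-1) = aₙ/a₁
r^8 = 16796160/10 = 1679616
r = 1679616^(1/8)
= ±6; taking r > 0 gives r = 6

r = 6


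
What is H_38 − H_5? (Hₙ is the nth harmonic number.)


Σₖ₌6^38 1/k = 1/6 + 1/7 + 1/8 + ... + 1/38
= 944517924598993/485721041551200
≈ 1.9446

Sum = 944517924598993/485721041551200 ≈ 1.9446


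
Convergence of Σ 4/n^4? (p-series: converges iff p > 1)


p-series test: Σ c/n^p converges if p > 1, diverges if p ≤ 1 (constant c > 0 doesn't affect convergence).
p = 4
4 > 1 → CONVERGES

Converges (p = 4 > 1)


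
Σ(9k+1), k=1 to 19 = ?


Σ(9k+1) = 9·Σk + 1·n
= 9·190 + 1·19
= 1710 + 19 = 1729

Σ = 1729


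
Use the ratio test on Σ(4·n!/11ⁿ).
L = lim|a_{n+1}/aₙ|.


aₙ = 4·n!/11^n
a_{n+1}/aₙ = (n+1)!/11^(n+1) × 11^n/n!  (constant 4 cancels)
= (n+1)/11
L = lim(n→∞) (n+1)/11 = ∞
L > 1 → series DIVERGES

Diverges (ratio test: L = ∞ > 1)


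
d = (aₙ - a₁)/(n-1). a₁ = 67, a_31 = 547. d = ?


d = (aₙ - a₁)/(n-1)
= (547 - 67)/(31-1)
= 480/30 = 16

d = 16


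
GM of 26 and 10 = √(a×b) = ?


GM = √(26×10) = √260 = 16.1245

GM = 16.1245


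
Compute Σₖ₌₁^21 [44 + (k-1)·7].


aₙ = 44 + (21-1)×7 = 184
Sₙ = n(a₁+aₙ)/2 = 21×(44+184)/2
= 21×228/2 = 2394

S_21 = 2394


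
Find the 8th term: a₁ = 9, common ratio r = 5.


aₙ = a₁·r^(n-1)
= 9×5^7
= 9×78125
= 703125

a_8 = 703125


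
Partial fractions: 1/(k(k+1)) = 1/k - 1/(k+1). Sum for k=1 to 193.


1/(k(k+1)) = 1/k - 1/(k+1) (partial fractions)
Telescoping: Σ = 1 - 1/194 = 193/194

Sum = 193/194


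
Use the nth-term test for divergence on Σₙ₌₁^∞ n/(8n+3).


lim(n→∞) n/(8n+3) = 1/8 = 1/8  (divide numerator and denominator by n)
lim aₙ = 1/8 ≠ 0 → series DIVERGES

Diverges (lim aₙ = 1/8 ≠ 0)


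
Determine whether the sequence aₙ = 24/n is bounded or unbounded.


a₁ = 24, a₂ = 24/2, a₃ = 24/3, ...
0 < aₙ ≤ 24 for all n ≥ 1
Lower bound: 0, Upper bound: 24
The sequence IS bounded

Bounded (0 < aₙ ≤ 24)


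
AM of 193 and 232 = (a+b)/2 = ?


AM = (193 + 232)/2 = 425/2 = 212.5

AM = 212.5


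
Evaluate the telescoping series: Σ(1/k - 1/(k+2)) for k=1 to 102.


Telescoping with gap 2: two head and two tail terms survive.
= (1 + 1/2) - (1/103 + 1/104)
= 3/2 - 1/103 - 1/104 = 15861/10712

Sum = 15861/10712


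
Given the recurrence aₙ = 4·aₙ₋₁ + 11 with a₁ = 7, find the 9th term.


Computing step by step:
a_1 = 7
a_2 = 39
a_3 = 167
a_4 = 679
a_5 = 2727
a_6 = 10919
a_7 = 43687
a_8 = 174759
a_9 = 699047


a_9 = 699047


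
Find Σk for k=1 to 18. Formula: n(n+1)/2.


n(n+1)/2 = 18×19/2 = 342/2 = 171

Σk = 171


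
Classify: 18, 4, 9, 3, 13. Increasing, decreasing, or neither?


Differences: -14, 5, -6, 10
Difference at position 2 is +5 (> 0) but position 1 is -14 (< 0) — sequence both rises and falls
→ NOT monotonic

Not monotonic


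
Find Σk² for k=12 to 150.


Σₖ₌12^150 k² = Σₖ₌₁^150 k² − Σₖ₌₁^11 k²
= 150·151·301/6 − 11·12·23/6
= 1136275 − 506 = 1135769

Σk² = 1135769


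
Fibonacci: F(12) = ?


Fibonacci sequence: 1, 1, 2, 3, 5, 8, 13, 21, 34, 55, 89, ...
F(12) = 144

F(12) = 144


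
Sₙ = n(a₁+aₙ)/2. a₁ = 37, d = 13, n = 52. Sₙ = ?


aₙ = 37 + (52-1)×13 = 700
Sₙ = n(a₁+aₙ)/2 = 52×(37+700)/2
= 52×737/2 = 19162

S_52 = 19162


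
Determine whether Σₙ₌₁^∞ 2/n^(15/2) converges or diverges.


p-series test: Σ c/n^p converges if p > 1, diverges if p ≤ 1 (constant c > 0 doesn't affect convergence).
p = 15/2
15/2 > 1 → CONVERGES

Converges (p = 15/2 > 1)


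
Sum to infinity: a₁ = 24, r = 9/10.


S∞ = a₁/(1-r) = 24/(1 - 9/10)
= 24/(1/10)
= 240

S∞ = 240


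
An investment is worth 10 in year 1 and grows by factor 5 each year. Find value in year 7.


aₙ = a₁·r^(n-1)
= 10×5^6
= 10×15625
= 156250

a_7 = 156250


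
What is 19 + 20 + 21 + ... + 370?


Σₖ₌19^370 k = Σₖ₌₁^370 k − Σₖ₌₁^18 k
= 370·371/2 − 18·19/2
= 68635 − 171 = 68464

Σk = 68464


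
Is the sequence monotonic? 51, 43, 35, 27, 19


Differences: -8, -8, -8, -8
All differences < 0 → strictly DECREASING

Monotonically decreasing


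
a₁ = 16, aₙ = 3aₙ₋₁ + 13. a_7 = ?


Computing step by step:
a_1 = 16
a_2 = 61
a_3 = 196
a_4 = 601
a_5 = 1816
a_6 = 5461
a_7 = 16396


a_7 = 16396


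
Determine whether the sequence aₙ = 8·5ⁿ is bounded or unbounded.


aₙ = 8·5ⁿ → as n→∞, aₙ→∞ (since base 5 > 1)
No finite upper bound exists
The sequence is UNBOUNDED

Unbounded (aₙ → ∞ as n → ∞)


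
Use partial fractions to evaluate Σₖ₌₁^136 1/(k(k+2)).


1/(k(k+2)) = (1/2)·(1/k - 1/(k+2)) (partial fractions)
Telescoping: Σ = (1/2)·(1 + 1/2 - 1/137 - 1/138) = 7021/9453

Sum = 7021/9453


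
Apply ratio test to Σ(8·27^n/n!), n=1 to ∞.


aₙ = 8·27^n/n!
a_{n+1}/aₙ = 27^(n+1)/(n+1)! × n!/27^n  (constant 8 cancels)
= 27/(n+1)
L = lim(n→∞) 27/(n+1) = 0
L < 1 → series CONVERGES

Converges (ratio test: L = 0 < 1)


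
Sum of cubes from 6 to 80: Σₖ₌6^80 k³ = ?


Σₖ₌6^80 k³ = [80·81/2]² − [5·6/2]²
= 10497600 − 225 = 10497375

Σk³ = 10497375


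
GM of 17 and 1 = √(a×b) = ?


GM = √(17×1) = √17 = 4.1231

GM = 4.1231


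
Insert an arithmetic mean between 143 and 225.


AM = (143 + 225)/2 = 368/2 = 184

AM = 184


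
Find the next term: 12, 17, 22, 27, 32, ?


Pattern: arithmetic (d=5)
Terms: 12, 17, 22, 27, 32
Next term = 37

Next term = 37


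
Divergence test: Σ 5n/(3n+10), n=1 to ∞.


lim(n→∞) 5n/(3n+10) = 5/3 = 5/3  (divide numerator and denominator by n)
lim aₙ = 5/3 ≠ 0 → series DIVERGES

Diverges (lim aₙ = 5/3 ≠ 0)


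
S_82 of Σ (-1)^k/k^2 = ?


S = -1 + 1/4 - 1/9 + 1/16 - 1/25 + 1/36 - 1/49 + 1/64 ± ...
= -0.8224
(Full series converges to -π²/12 ≈ -0.8225)

S_82 = -0.8224


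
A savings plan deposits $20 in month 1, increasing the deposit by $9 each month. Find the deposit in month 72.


aₙ = a₁ + (n-1)d
= 20 + (72-1)×9
= 20 + 639
= 659

a_72 = 659


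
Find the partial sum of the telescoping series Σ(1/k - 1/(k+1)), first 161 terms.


Telescoping: adjacent terms cancel.
= 1/1 - 1/162
= 1 - 1/162 = 161/162

Sum = 161/162


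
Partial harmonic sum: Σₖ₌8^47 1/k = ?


Σₖ₌8^47 1/k = 1/8 + 1/9 + 1/10 + ... + 1/47
= 816866824984547958443/442720643463713815200
≈ 1.8451

Sum = 816866824984547958443/442720643463713815200 ≈ 1.8451


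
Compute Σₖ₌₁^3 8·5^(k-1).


Sₙ = 8×(5^3 - 1)/(5 - 1)
= 8×(125 - 1)/4
= 8×124/4
= 248

S_3 = 248


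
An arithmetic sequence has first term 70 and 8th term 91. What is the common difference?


d = (aₙ - a₁)/(n-1)
= (91 - 70)/(8-1)
= 21/7 = 3

d = 3


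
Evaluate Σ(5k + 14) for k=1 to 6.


Σ(5k+14) = 5·Σk + 14·n
= 5·21 + 14·6
= 105 + 84 = 189

Σ = 189


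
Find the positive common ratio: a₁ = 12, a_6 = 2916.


r^(n-1) = aₙ/a₁
r^5 = 2916/12 = 243
r = 243^(1/5)
= 3

r = 3


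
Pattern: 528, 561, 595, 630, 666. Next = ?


Pattern: triangular numbers: n(n+1)/2
Terms: 528, 561, 595, 630, 666
Next term = 703

Next term = 703


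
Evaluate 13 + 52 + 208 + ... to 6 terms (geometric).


Sₙ = 13×(4^6 - 1)/(4 - 1)
= 13×(4096 - 1)/3
= 13×4095/3
= 17745

S_6 = 17745


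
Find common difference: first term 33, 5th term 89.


d = (aₙ - a₁)/(n-1)
= (89 - 33)/(5-1)
= 56/4 = 14

d = 14


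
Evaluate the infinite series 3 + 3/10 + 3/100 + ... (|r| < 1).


S∞ = a₁/(1-r) = 3/(1 - 1/10)
= 3/(9/10)
= 10/3

S∞ = 10/3


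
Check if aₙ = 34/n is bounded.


a₁ = 34, a₂ = 34/2, a₃ = 34/3, ...
0 < aₙ ≤ 34 for all n ≥ 1
Lower bound: 0, Upper bound: 34
The sequence IS bounded

Bounded (0 < aₙ ≤ 34)


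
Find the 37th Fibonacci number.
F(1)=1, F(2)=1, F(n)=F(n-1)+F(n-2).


Fibonacci sequence: 1, 1, 2, 3, 5, 8, 13, 21, 34, 55, 89, ...
F(37) = 24157817

F(37) = 24157817


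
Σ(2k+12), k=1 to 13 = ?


Σ(2k+12) = 2·Σk + 12·n
= 2·91 + 12·13
= 182 + 156 = 338

Σ = 338


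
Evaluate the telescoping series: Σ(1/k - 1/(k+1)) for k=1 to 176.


Telescoping: adjacent terms cancel.
= 1/1 - 1/177
= 1 - 1/177 = 176/177

Sum = 176/177


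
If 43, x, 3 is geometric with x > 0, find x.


GM = √(43×3) = √129 = 11.3578

GM = 11.3578


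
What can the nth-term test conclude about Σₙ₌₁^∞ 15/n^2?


lim(n→∞) 15/n^2 = 0
lim aₙ = 0 → nth-term test is INCONCLUSIVE
(Need other tests; this is actually a convergent p-series with p=2 > 1)

Inconclusive (lim aₙ = 0; need another test)


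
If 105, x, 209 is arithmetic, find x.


AM = (105 + 209)/2 = 314/2 = 157

AM = 157


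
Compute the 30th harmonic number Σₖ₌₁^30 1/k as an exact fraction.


H_30 = 1/1 + 1/2 + 1/3 + ... + 1/30
= 9304682830147/2329089562800
≈ 3.995

H_30 = 9304682830147/2329089562800 ≈ 3.995


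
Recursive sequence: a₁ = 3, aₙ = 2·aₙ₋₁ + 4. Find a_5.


Computing step by step:
a_1 = 3
a_2 = 10
a_3 = 24
a_4 = 52
a_5 = 108


a_5 = 108


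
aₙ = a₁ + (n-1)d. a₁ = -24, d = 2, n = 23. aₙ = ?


aₙ = a₁ + (n-1)d
= -24 + (23-1)×2
= -24 + 44
= 20

a_23 = 20


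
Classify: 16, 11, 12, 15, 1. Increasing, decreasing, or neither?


Differences: -5, 1, 3, -14
Difference at position 2 is +1 (> 0) but position 1 is -5 (< 0) — sequence both rises and falls
→ NOT monotonic

Not monotonic


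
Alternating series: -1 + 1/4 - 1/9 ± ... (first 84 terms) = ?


S = -1 + 1/4 - 1/9 + 1/16 - 1/25 + 1/36 - 1/49 + 1/64 ± ...
= -0.8224
(Full series converges to -π²/12 ≈ -0.8225)

S_84 = -0.8224


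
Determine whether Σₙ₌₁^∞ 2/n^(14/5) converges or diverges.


p-series test: Σ c/n^p converges if p > 1, diverges if p ≤ 1 (constant c > 0 doesn't affect convergence).
p = 14/5
14/5 > 1 → CONVERGES

Converges (p = 14/5 > 1)


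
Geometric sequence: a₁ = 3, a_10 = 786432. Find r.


r^(n-1) = aₙ/a₁
r^9 = 786432/3 = 262144
r = 262144^(1/9)
= 4

r = 4


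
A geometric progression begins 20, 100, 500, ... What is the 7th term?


aₙ = a₁·r^(n-1)
= 20×5^6
= 20×15625
= 312500

a_7 = 312500


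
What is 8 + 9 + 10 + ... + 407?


Σₖ₌8^407 k = Σₖ₌₁^407 k − Σₖ₌₁^7 k
= 407·408/2 − 7·8/2
= 83028 − 28 = 83000

Σk = 83000


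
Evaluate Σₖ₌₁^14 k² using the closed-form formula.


n = 14
n(n+1)(2n+1)/6 = 14×15×29/6
= 6090/6 = 1015

Σk² = 1015


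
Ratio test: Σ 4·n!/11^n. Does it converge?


aₙ = 4·n!/11^n
a_{n+1}/aₙ = (n+1)!/11^(n+1) × 11^n/n!  (constant 4 cancels)
= (n+1)/11
L = lim(n→∞) (n+1)/11 = ∞
L > 1 → series DIVERGES

Diverges (ratio test: L = ∞ > 1)


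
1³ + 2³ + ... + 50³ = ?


n(n+1)/2 = 50×51/2 = 1275
Σk³ = 1275² = 1625625

Σk³ = 1625625


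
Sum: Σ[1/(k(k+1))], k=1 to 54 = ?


1/(k(k+1)) = 1/k - 1/(k+1) (partial fractions)
Telescoping: Σ = 1 - 1/55 = 54/55

Sum = 54/55


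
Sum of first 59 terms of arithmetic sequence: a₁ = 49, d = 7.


aₙ = 49 + (59-1)×7 = 455
Sₙ = n(a₁+aₙ)/2 = 59×(49+455)/2
= 59×504/2 = 14868

S_59 = 14868


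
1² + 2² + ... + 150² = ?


n = 150
n(n+1)(2n+1)/6 = 150×151×301/6
= 6817650/6 = 1136275

Σk² = 1136275


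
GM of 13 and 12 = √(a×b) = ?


GM = √(13×12) = √156 = 12.49

GM = 12.49


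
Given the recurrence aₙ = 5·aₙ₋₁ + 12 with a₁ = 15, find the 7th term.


Computing step by step:
a_1 = 15
a_2 = 87
a_3 = 447
a_4 = 2247
a_5 = 11247
a_6 = 56247
a_7 = 281247


a_7 = 281247
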